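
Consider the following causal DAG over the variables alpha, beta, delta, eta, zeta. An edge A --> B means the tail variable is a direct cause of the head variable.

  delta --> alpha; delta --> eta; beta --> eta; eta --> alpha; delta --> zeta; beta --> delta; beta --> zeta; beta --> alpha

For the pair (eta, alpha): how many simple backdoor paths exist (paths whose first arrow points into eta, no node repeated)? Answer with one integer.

6

A backdoor path from eta to alpha is any simple undirected path whose first edge points into eta (i.e. leaves eta via a parent).
Parents of eta: {beta, delta}.
Enumerating:
  P1: eta <- beta -> delta -> alpha
  P2: eta <- beta -> zeta <- delta -> alpha
  P3: eta <- beta -> alpha
  P4: eta <- delta <- beta -> alpha
  P5: eta <- delta -> zeta <- beta -> alpha
  P6: eta <- delta -> alpha
That exhausts the simple backdoor paths. Count: 6.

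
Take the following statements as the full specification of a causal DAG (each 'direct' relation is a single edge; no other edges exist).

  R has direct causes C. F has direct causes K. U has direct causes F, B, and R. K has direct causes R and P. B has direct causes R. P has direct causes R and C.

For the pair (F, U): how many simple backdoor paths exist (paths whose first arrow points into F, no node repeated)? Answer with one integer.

A backdoor path from F to U is any simple undirected path whose first edge points into F (i.e. leaves F via a parent).
Parents of F: {K}.
Enumerating:
  P1: F <- K <- R -> B -> U
  P2: F <- K <- R -> U
  P3: F <- K <- P <- C -> R -> B -> U
  P4: F <- K <- P <- C -> R -> U
  P5: F <- K <- P <- R -> B -> U
  P6: F <- K <- P <- R -> U
That exhausts the simple backdoor paths. Count: 6.

6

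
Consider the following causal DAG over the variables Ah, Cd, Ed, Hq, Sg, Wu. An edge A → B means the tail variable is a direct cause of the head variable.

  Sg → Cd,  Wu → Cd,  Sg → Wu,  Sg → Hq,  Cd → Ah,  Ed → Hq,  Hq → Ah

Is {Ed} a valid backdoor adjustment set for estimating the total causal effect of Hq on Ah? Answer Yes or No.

No

Backdoor paths from Hq to Ah (paths whose first edge points into Hq):
  P1: Hq <- Sg -> Wu -> Cd -> Ah
  P2: Hq <- Sg -> Cd -> Ah
Condition 1 (no descendant of Hq in the set): holds — descendants of Hq are {Ah}; none are in {Ed}.
Condition 2 (every backdoor path blocked by {Ed}):
  P1: open — no interior node is in the conditioning set.
  P2: open — no interior node is in the conditioning set.
{Ed} does not satisfy the backdoor criterion.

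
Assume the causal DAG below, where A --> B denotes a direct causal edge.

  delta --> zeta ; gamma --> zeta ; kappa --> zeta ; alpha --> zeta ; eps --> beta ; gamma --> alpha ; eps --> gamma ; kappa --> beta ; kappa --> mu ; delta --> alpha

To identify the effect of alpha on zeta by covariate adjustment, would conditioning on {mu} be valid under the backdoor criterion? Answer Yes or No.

Backdoor paths from alpha to zeta (paths whose first edge points into alpha):
  P1: alpha <- delta -> zeta
  P2: alpha <- gamma <- eps -> beta <- kappa -> zeta
  P3: alpha <- gamma -> zeta
Condition 1 (no descendant of alpha in the set): holds — descendants of alpha are {zeta}; none are in {mu}.
Condition 2 (every backdoor path blocked by {mu}):
  P1: open — no interior node is in the conditioning set.
  P2: blocked at collider beta (neither it nor any descendant is in the conditioning set).
  P3: open — no interior node is in the conditioning set.
{mu} does not satisfy the backdoor criterion.

No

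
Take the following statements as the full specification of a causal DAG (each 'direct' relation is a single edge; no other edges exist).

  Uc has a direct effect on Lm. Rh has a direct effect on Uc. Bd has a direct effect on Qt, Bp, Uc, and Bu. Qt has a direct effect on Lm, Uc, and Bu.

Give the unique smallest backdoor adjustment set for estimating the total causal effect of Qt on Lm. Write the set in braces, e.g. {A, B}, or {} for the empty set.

{Bd}

Variables eligible for adjustment (non-descendants of Qt, excluding Qt and Lm): {Bd, Bp, Rh}.
Backdoor paths from Qt to Lm:
  P1: Qt <- Bd -> Uc -> Lm
The empty set is not sufficient: P1 (Qt <- Bd -> Uc -> Lm) has no collider blocking it and no conditioned non-collider, so it is open.
Try {Bd}:
  P1: blocked at fork node Bd ∈ conditioning set.
{Bd} contains no descendant of Qt and blocks every backdoor path.
No other singleton works — e.g. {Rh} leaves P1 open — so {Bd} is the unique smallest valid adjustment set.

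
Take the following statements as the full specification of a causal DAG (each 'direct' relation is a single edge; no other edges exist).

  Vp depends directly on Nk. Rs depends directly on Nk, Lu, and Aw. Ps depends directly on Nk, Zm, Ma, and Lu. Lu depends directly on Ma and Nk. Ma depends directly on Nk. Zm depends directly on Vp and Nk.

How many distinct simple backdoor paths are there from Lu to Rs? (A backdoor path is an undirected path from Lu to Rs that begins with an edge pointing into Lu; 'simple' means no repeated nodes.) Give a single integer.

A backdoor path from Lu to Rs is any simple undirected path whose first edge points into Lu (i.e. leaves Lu via a parent).
Parents of Lu: {Ma, Nk}.
Enumerating:
  P1: Lu <- Nk -> Rs
  P2: Lu <- Ma <- Nk -> Rs
  P3: Lu <- Ma -> Ps <- Nk -> Rs
  P4: Lu <- Ma -> Ps <- Zm <- Nk -> Rs
  P5: Lu <- Ma -> Ps <- Zm <- Vp <- Nk -> Rs
That exhausts the simple backdoor paths. Count: 5.

5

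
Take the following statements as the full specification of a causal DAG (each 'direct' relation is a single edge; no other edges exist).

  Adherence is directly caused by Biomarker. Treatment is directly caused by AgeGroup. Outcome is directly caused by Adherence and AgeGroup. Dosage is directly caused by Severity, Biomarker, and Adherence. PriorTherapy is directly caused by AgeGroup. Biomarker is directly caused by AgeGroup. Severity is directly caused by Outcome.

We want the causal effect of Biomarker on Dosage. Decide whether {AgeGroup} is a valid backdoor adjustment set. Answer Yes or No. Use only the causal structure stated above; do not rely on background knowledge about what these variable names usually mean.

Yes

Backdoor paths from Biomarker to Dosage (paths whose first edge points into Biomarker):
  P1: Biomarker <- AgeGroup -> Outcome <- Adherence -> Dosage
  P2: Biomarker <- AgeGroup -> Outcome -> Severity -> Dosage
Condition 1 (no descendant of Biomarker in the set): holds — descendants of Biomarker are {Adherence, Dosage, Outcome, Severity}; none are in {AgeGroup}.
Condition 2 (every backdoor path blocked by {AgeGroup}):
  P1: blocked at fork node AgeGroup ∈ conditioning set.
  P2: blocked at fork node AgeGroup ∈ conditioning set.
{AgeGroup} satisfies the backdoor criterion.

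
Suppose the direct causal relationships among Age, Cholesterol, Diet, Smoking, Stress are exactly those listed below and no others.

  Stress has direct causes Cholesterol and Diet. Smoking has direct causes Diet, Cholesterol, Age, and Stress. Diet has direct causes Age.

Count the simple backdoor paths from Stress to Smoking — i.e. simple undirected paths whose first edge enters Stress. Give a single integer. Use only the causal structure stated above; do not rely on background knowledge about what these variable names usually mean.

3

A backdoor path from Stress to Smoking is any simple undirected path whose first edge points into Stress (i.e. leaves Stress via a parent).
Parents of Stress: {Cholesterol, Diet}.
Enumerating:
  P1: Stress <- Diet <- Age -> Smoking
  P2: Stress <- Diet -> Smoking
  P3: Stress <- Cholesterol -> Smoking
That exhausts the simple backdoor paths. Count: 3.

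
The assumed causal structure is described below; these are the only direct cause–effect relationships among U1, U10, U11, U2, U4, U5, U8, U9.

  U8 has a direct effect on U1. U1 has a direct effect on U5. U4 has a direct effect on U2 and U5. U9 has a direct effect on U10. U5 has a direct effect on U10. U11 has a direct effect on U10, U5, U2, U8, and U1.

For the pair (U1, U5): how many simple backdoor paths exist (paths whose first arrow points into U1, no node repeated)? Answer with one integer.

6

A backdoor path from U1 to U5 is any simple undirected path whose first edge points into U1 (i.e. leaves U1 via a parent).
Parents of U1: {U11, U8}.
Enumerating:
  P1: U1 <- U11 -> U2 <- U4 -> U5
  P2: U1 <- U11 -> U5
  P3: U1 <- U11 -> U10 <- U5
  P4: U1 <- U8 <- U11 -> U2 <- U4 -> U5
  P5: U1 <- U8 <- U11 -> U5
  P6: U1 <- U8 <- U11 -> U10 <- U5
That exhausts the simple backdoor paths. Count: 6.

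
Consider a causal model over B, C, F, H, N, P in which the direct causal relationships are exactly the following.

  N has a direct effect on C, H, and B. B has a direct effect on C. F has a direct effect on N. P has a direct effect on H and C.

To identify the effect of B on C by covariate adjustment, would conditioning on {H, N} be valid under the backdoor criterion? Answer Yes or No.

Backdoor paths from B to C (paths whose first edge points into B):
  P1: B <- N -> C
  P2: B <- N -> H <- P -> C
Condition 1 (no descendant of B in the set): holds — descendants of B are {C}; none are in {H, N}.
Condition 2 (every backdoor path blocked by {H, N}):
  P1: blocked at fork node N ∈ conditioning set.
  P2: blocked at fork node N ∈ conditioning set.
{H, N} satisfies the backdoor criterion.

Yes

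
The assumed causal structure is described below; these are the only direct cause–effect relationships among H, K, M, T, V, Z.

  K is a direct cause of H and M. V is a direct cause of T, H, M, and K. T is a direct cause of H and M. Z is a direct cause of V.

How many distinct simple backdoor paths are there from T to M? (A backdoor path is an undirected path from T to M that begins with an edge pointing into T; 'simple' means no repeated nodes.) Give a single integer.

A backdoor path from T to M is any simple undirected path whose first edge points into T (i.e. leaves T via a parent).
Parents of T: {V}.
Enumerating:
  P1: T <- V -> K -> M
  P2: T <- V -> M
  P3: T <- V -> H <- K -> M
That exhausts the simple backdoor paths. Count: 3.

3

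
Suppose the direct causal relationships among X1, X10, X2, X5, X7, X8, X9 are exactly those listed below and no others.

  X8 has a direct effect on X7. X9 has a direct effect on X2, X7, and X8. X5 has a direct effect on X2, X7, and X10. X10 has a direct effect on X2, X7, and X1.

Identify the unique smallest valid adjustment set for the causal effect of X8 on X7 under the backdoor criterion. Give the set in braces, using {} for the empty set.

{X9}

Variables eligible for adjustment (non-descendants of X8, excluding X8 and X7): {X1, X10, X2, X5, X9}.
Backdoor paths from X8 to X7:
  P1: X8 <- X9 -> X7
  P2: X8 <- X9 -> X2 <- X5 -> X10 -> X7
  P3: X8 <- X9 -> X2 <- X5 -> X7
  P4: X8 <- X9 -> X2 <- X10 <- X5 -> X7
  P5: X8 <- X9 -> X2 <- X10 -> X7
The empty set is not sufficient: P1 (X8 <- X9 -> X7) has no collider blocking it and no conditioned non-collider, so it is open.
Try {X9}:
  P1: blocked at fork node X9 ∈ conditioning set.
  P2: blocked at fork node X9 ∈ conditioning set.
  P3: blocked at fork node X9 ∈ conditioning set.
  P4: blocked at fork node X9 ∈ conditioning set.
  P5: blocked at fork node X9 ∈ conditioning set.
{X9} contains no descendant of X8 and blocks every backdoor path.
No other singleton works — e.g. {X5} leaves P1 open — so {X9} is the unique smallest valid adjustment set.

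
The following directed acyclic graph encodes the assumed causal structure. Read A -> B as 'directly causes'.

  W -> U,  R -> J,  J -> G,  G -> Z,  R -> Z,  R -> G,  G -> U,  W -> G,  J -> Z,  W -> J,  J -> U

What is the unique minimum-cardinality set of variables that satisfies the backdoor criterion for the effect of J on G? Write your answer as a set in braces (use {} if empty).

Variables eligible for adjustment (non-descendants of J, excluding J and G): {R, W}.
Backdoor paths from J to G:
  P1: J <- R -> G
  P2: J <- R -> Z <- G
  P3: J <- W -> G
  P4: J <- W -> U <- G
The empty set is not sufficient: P1 (J <- R -> G) has no collider blocking it and no conditioned non-collider, so it is open.
Try {R, W}:
  P1: blocked at fork node R ∈ conditioning set.
  P2: blocked at fork node R ∈ conditioning set.
  P3: blocked at fork node W ∈ conditioning set.
  P4: blocked at fork node W ∈ conditioning set.
{R, W} contains no descendant of J and blocks every backdoor path.
Every element of {R, W} is needed (dropping R leaves P1 open; dropping W leaves P3 open), so no proper subset is valid.
Among all size-2 subsets of the eligible variables, only {R, W} blocks every backdoor path, so it is the unique smallest valid adjustment set.

{R, W}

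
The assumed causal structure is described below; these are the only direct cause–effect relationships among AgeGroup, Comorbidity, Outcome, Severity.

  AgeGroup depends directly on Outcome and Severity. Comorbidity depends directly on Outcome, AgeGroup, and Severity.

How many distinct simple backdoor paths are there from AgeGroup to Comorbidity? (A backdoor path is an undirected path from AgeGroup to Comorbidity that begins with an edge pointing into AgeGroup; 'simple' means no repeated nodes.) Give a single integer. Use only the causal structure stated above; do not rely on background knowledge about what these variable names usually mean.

A backdoor path from AgeGroup to Comorbidity is any simple undirected path whose first edge points into AgeGroup (i.e. leaves AgeGroup via a parent).
Parents of AgeGroup: {Outcome, Severity}.
Enumerating:
  P1: AgeGroup <- Severity -> Comorbidity
  P2: AgeGroup <- Outcome -> Comorbidity
That exhausts the simple backdoor paths. Count: 2.

2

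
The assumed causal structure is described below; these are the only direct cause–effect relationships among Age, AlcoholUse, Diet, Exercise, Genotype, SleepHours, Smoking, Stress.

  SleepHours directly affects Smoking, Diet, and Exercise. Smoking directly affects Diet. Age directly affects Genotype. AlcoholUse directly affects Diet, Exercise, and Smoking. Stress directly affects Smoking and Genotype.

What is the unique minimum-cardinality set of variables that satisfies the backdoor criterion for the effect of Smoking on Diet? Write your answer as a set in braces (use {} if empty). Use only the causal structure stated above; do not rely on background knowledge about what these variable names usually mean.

Variables eligible for adjustment (non-descendants of Smoking, excluding Smoking and Diet): {Age, AlcoholUse, Exercise, Genotype, SleepHours, Stress}.
Backdoor paths from Smoking to Diet:
  P1: Smoking <- SleepHours -> Exercise <- AlcoholUse -> Diet
  P2: Smoking <- SleepHours -> Diet
  P3: Smoking <- AlcoholUse -> Exercise <- SleepHours -> Diet
  P4: Smoking <- AlcoholUse -> Diet
The empty set is not sufficient: P2 (Smoking <- SleepHours -> Diet) has no collider blocking it and no conditioned non-collider, so it is open.
Try {AlcoholUse, SleepHours}:
  P1: blocked at fork node SleepHours ∈ conditioning set.
  P2: blocked at fork node SleepHours ∈ conditioning set.
  P3: blocked at fork node AlcoholUse ∈ conditioning set.
  P4: blocked at fork node AlcoholUse ∈ conditioning set.
{AlcoholUse, SleepHours} contains no descendant of Smoking and blocks every backdoor path.
Every element of {AlcoholUse, SleepHours} is needed (dropping AlcoholUse leaves P4 open; dropping SleepHours leaves P2 open), so no proper subset is valid.
Among all size-2 subsets of the eligible variables, only {AlcoholUse, SleepHours} blocks every backdoor path, so it is the unique smallest valid adjustment set.

{AlcoholUse, SleepHours}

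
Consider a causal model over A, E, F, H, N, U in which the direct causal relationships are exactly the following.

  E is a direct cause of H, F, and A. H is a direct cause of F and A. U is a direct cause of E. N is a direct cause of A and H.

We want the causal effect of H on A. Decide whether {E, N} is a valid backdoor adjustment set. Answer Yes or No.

Backdoor paths from H to A (paths whose first edge points into H):
  P1: H <- N -> A
  P2: H <- E -> A
Condition 1 (no descendant of H in the set): holds — descendants of H are {A, F}; none are in {E, N}.
Condition 2 (every backdoor path blocked by {E, N}):
  P1: blocked at fork node N ∈ conditioning set.
  P2: blocked at fork node E ∈ conditioning set.
{E, N} satisfies the backdoor criterion.

Yes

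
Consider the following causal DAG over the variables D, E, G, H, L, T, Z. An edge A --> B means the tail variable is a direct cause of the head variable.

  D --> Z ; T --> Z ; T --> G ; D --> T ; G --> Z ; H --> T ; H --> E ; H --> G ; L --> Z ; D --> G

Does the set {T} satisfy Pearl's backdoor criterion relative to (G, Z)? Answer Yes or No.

Backdoor paths from G to Z (paths whose first edge points into G):
  P1: G <- H -> T <- D -> Z
  P2: G <- H -> T -> Z
  P3: G <- D -> T -> Z
  P4: G <- D -> Z
  P5: G <- T <- D -> Z
  P6: G <- T -> Z
Condition 1 (no descendant of G in the set): holds — descendants of G are {Z}; none are in {T}.
Condition 2 (every backdoor path blocked by {T}):
  P1: open — collider(s) T are conditioned on (or have a conditioned descendant) and no non-collider on the path is in the set.
  P2: blocked at chain node T ∈ conditioning set.
  P3: blocked at chain node T ∈ conditioning set.
  P4: open — no interior node is in the conditioning set.
  P5: blocked at chain node T ∈ conditioning set.
  P6: blocked at fork node T ∈ conditioning set.
{T} does not satisfy the backdoor criterion.

No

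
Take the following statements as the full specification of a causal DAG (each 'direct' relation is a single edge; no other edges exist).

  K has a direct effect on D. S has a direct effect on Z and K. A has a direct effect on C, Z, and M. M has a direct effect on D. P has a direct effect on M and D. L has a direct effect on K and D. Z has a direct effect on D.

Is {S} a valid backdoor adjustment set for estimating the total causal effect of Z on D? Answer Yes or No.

Backdoor paths from Z to D (paths whose first edge points into Z):
  P1: Z <- A -> M <- P -> D
  P2: Z <- A -> M -> D
  P3: Z <- S -> K <- L -> D
  P4: Z <- S -> K -> D
Condition 1 (no descendant of Z in the set): holds — descendants of Z are {D}; none are in {S}.
Condition 2 (every backdoor path blocked by {S}):
  P1: blocked at collider M (neither it nor any descendant is in the conditioning set).
  P2: open — no interior node is in the conditioning set.
  P3: blocked at fork node S ∈ conditioning set.
  P4: blocked at fork node S ∈ conditioning set.
{S} does not satisfy the backdoor criterion.

No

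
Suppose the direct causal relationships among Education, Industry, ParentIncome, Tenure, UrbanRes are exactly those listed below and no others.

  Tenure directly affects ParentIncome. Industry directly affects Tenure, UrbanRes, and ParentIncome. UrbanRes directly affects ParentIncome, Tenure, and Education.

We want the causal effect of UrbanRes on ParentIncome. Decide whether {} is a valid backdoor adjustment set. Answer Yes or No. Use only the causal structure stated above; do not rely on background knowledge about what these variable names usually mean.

Backdoor paths from UrbanRes to ParentIncome (paths whose first edge points into UrbanRes):
  P1: UrbanRes <- Industry -> Tenure -> ParentIncome
  P2: UrbanRes <- Industry -> ParentIncome
Condition 1 (no descendant of UrbanRes in the set): holds — descendants of UrbanRes are {Education, ParentIncome, Tenure}; none are in {}.
Condition 2 (every backdoor path blocked by {}):
  P1: open — no interior node is in the conditioning set.
  P2: open — no interior node is in the conditioning set.
{} does not satisfy the backdoor criterion.

No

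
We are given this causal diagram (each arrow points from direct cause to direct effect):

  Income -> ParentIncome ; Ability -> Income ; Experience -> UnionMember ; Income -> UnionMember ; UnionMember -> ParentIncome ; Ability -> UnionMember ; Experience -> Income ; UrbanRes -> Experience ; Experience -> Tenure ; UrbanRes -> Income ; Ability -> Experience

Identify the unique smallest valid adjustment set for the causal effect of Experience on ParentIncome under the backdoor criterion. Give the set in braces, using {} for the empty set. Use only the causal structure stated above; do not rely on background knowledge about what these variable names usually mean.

{Ability, UrbanRes}

Variables eligible for adjustment (non-descendants of Experience, excluding Experience and ParentIncome): {Ability, UrbanRes}.
Backdoor paths from Experience to ParentIncome:
  P1: Experience <- Ability -> Income -> UnionMember -> ParentIncome
  P2: Experience <- Ability -> Income -> ParentIncome
  P3: Experience <- Ability -> UnionMember <- Income -> ParentIncome
  P4: Experience <- Ability -> UnionMember -> ParentIncome
  P5: Experience <- UrbanRes -> Income <- Ability -> UnionMember -> ParentIncome
  P6: Experience <- UrbanRes -> Income -> UnionMember -> ParentIncome
  P7: Experience <- UrbanRes -> Income -> ParentIncome
The empty set is not sufficient: P1 (Experience <- Ability -> Income -> UnionMember -> ParentIncome) has no collider blocking it and no conditioned non-collider, so it is open.
Try {Ability, UrbanRes}:
  P1: blocked at fork node Ability ∈ conditioning set.
  P2: blocked at fork node Ability ∈ conditioning set.
  P3: blocked at fork node Ability ∈ conditioning set.
  P4: blocked at fork node Ability ∈ conditioning set.
  P5: blocked at fork node UrbanRes ∈ conditioning set.
  P6: blocked at fork node UrbanRes ∈ conditioning set.
  P7: blocked at fork node UrbanRes ∈ conditioning set.
{Ability, UrbanRes} contains no descendant of Experience and blocks every backdoor path.
Every element of {Ability, UrbanRes} is needed (dropping Ability leaves P1 open; dropping UrbanRes leaves P6 open), so no proper subset is valid.
Among all size-2 subsets of the eligible variables, only {Ability, UrbanRes} blocks every backdoor path, so it is the unique smallest valid adjustment set.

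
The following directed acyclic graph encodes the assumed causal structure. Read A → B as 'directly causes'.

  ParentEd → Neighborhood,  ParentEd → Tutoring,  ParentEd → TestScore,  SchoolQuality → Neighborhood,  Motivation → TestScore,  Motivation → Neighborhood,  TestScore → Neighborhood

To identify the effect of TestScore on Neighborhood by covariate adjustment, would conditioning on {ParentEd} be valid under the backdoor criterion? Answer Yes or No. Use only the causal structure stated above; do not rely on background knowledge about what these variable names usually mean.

Backdoor paths from TestScore to Neighborhood (paths whose first edge points into TestScore):
  P1: TestScore <- ParentEd -> Neighborhood
  P2: TestScore <- Motivation -> Neighborhood
Condition 1 (no descendant of TestScore in the set): holds — descendants of TestScore are {Neighborhood}; none are in {ParentEd}.
Condition 2 (every backdoor path blocked by {ParentEd}):
  P1: blocked at fork node ParentEd ∈ conditioning set.
  P2: open — no interior node is in the conditioning set.
{ParentEd} does not satisfy the backdoor criterion.

No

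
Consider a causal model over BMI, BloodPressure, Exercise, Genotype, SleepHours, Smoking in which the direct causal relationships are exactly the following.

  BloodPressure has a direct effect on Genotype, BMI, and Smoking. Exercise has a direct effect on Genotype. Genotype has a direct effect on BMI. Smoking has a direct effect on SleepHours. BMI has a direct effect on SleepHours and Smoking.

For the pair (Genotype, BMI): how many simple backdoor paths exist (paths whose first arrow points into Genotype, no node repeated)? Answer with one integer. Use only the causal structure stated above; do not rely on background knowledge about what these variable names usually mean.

3

A backdoor path from Genotype to BMI is any simple undirected path whose first edge points into Genotype (i.e. leaves Genotype via a parent).
Parents of Genotype: {BloodPressure, Exercise}.
Enumerating:
  P1: Genotype <- BloodPressure -> BMI
  P2: Genotype <- BloodPressure -> Smoking <- BMI
  P3: Genotype <- BloodPressure -> Smoking -> SleepHours <- BMI
That exhausts the simple backdoor paths. Count: 3.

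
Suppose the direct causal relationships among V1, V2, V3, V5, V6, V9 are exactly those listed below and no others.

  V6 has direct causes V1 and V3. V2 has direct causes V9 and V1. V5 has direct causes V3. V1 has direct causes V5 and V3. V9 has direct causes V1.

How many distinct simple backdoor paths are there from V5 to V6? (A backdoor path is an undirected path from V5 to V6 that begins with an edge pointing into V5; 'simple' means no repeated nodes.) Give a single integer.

2

A backdoor path from V5 to V6 is any simple undirected path whose first edge points into V5 (i.e. leaves V5 via a parent).
Parents of V5: {V3}.
Enumerating:
  P1: V5 <- V3 -> V1 -> V6
  P2: V5 <- V3 -> V6
That exhausts the simple backdoor paths. Count: 2.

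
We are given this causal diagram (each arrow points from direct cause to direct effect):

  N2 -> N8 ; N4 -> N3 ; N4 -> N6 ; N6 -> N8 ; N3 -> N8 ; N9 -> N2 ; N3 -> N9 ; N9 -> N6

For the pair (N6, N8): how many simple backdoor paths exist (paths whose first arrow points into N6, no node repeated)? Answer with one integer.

4

A backdoor path from N6 to N8 is any simple undirected path whose first edge points into N6 (i.e. leaves N6 via a parent).
Parents of N6: {N4, N9}.
Enumerating:
  P1: N6 <- N4 -> N3 -> N9 -> N2 -> N8
  P2: N6 <- N4 -> N3 -> N8
  P3: N6 <- N9 <- N3 -> N8
  P4: N6 <- N9 -> N2 -> N8
That exhausts the simple backdoor paths. Count: 4.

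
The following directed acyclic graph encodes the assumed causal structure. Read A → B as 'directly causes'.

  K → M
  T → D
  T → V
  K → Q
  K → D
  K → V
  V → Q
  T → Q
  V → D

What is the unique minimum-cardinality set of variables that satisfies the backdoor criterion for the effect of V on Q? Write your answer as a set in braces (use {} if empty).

Variables eligible for adjustment (non-descendants of V, excluding V and Q): {K, M, T}.
Backdoor paths from V to Q:
  P1: V <- K -> D <- T -> Q
  P2: V <- K -> Q
  P3: V <- T -> D <- K -> Q
  P4: V <- T -> Q
The empty set is not sufficient: P2 (V <- K -> Q) has no collider blocking it and no conditioned non-collider, so it is open.
Try {K, T}:
  P1: blocked at fork node K ∈ conditioning set.
  P2: blocked at fork node K ∈ conditioning set.
  P3: blocked at fork node T ∈ conditioning set.
  P4: blocked at fork node T ∈ conditioning set.
{K, T} contains no descendant of V and blocks every backdoor path.
Every element of {K, T} is needed (dropping K leaves P2 open; dropping T leaves P4 open), so no proper subset is valid.
Among all size-2 subsets of the eligible variables, only {K, T} blocks every backdoor path, so it is the unique smallest valid adjustment set.

{K, T}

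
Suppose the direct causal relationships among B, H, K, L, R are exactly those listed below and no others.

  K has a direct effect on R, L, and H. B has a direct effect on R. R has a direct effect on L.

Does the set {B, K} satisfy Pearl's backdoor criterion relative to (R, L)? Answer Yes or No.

Backdoor paths from R to L (paths whose first edge points into R):
  P1: R <- K -> L
Condition 1 (no descendant of R in the set): holds — descendants of R are {L}; none are in {B, K}.
Condition 2 (every backdoor path blocked by {B, K}):
  P1: blocked at fork node K ∈ conditioning set.
{B, K} satisfies the backdoor criterion.

Yes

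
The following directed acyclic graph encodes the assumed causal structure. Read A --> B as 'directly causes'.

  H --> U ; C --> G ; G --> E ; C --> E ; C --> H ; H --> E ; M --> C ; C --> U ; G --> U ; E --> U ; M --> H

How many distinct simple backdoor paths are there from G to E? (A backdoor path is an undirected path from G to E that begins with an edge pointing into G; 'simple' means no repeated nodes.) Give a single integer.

A backdoor path from G to E is any simple undirected path whose first edge points into G (i.e. leaves G via a parent).
Parents of G: {C}.
Enumerating:
  P1: G <- C <- M -> H -> E
  P2: G <- C <- M -> H -> U <- E
  P3: G <- C -> H -> E
  P4: G <- C -> H -> U <- E
  P5: G <- C -> E
  P6: G <- C -> U <- H -> E
  P7: G <- C -> U <- E
That exhausts the simple backdoor paths. Count: 7.

7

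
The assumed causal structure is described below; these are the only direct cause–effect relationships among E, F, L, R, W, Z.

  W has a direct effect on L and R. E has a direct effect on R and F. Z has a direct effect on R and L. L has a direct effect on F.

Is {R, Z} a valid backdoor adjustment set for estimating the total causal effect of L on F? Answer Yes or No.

No

Backdoor paths from L to F (paths whose first edge points into L):
  P1: L <- W -> R <- E -> F
  P2: L <- Z -> R <- E -> F
Condition 1 (no descendant of L in the set): holds — descendants of L are {F}; none are in {R, Z}.
Condition 2 (every backdoor path blocked by {R, Z}):
  P1: open — collider(s) R are conditioned on (or have a conditioned descendant) and no non-collider on the path is in the set.
  P2: blocked at fork node Z ∈ conditioning set.
{R, Z} does not satisfy the backdoor criterion.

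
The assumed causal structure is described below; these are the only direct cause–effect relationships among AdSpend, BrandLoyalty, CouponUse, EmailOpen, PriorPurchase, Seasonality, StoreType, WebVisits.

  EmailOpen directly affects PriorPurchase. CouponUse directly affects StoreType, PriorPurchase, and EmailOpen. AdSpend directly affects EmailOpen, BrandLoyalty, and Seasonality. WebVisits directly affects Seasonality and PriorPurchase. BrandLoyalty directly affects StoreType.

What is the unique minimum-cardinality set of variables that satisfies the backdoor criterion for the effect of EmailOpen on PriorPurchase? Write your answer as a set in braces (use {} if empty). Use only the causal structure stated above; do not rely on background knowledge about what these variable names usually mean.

{CouponUse}

Variables eligible for adjustment (non-descendants of EmailOpen, excluding EmailOpen and PriorPurchase): {AdSpend, BrandLoyalty, CouponUse, Seasonality, StoreType, WebVisits}.
Backdoor paths from EmailOpen to PriorPurchase:
  P1: EmailOpen <- CouponUse -> PriorPurchase
  P2: EmailOpen <- CouponUse -> StoreType <- BrandLoyalty <- AdSpend -> Seasonality <- WebVisits -> PriorPurchase
  P3: EmailOpen <- AdSpend -> BrandLoyalty -> StoreType <- CouponUse -> PriorPurchase
  P4: EmailOpen <- AdSpend -> Seasonality <- WebVisits -> PriorPurchase
The empty set is not sufficient: P1 (EmailOpen <- CouponUse -> PriorPurchase) has no collider blocking it and no conditioned non-collider, so it is open.
Try {CouponUse}:
  P1: blocked at fork node CouponUse ∈ conditioning set.
  P2: blocked at fork node CouponUse ∈ conditioning set.
  P3: blocked at collider StoreType (neither it nor any descendant is in the conditioning set).
  P4: blocked at collider Seasonality (neither it nor any descendant is in the conditioning set).
{CouponUse} contains no descendant of EmailOpen and blocks every backdoor path.
No other singleton works — e.g. {AdSpend} leaves P1 open — so {CouponUse} is the unique smallest valid adjustment set.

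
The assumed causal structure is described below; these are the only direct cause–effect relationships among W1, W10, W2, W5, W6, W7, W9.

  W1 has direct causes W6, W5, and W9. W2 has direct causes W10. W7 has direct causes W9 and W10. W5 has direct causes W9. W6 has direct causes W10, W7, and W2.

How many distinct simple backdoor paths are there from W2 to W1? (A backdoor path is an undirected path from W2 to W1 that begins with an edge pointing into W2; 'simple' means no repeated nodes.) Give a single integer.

A backdoor path from W2 to W1 is any simple undirected path whose first edge points into W2 (i.e. leaves W2 via a parent).
Parents of W2: {W10}.
Enumerating:
  P1: W2 <- W10 -> W7 <- W9 -> W5 -> W1
  P2: W2 <- W10 -> W7 <- W9 -> W1
  P3: W2 <- W10 -> W7 -> W6 -> W1
  P4: W2 <- W10 -> W6 <- W7 <- W9 -> W5 -> W1
  P5: W2 <- W10 -> W6 <- W7 <- W9 -> W1
  P6: W2 <- W10 -> W6 -> W1
That exhausts the simple backdoor paths. Count: 6.

6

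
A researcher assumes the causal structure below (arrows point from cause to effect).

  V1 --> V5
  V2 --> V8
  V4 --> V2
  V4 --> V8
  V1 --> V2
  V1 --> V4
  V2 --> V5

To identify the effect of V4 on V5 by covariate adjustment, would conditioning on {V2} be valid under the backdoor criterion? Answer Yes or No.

Backdoor paths from V4 to V5 (paths whose first edge points into V4):
  P1: V4 <- V1 -> V2 -> V5
  P2: V4 <- V1 -> V5
Condition 1 (no descendant of V4 in the set): FAILS — V2 is a descendant of V4.
Condition 2 (every backdoor path blocked by {V2}):
  P1: blocked at chain node V2 ∈ conditioning set.
  P2: open — no interior node is in the conditioning set.
{V2} does not satisfy the backdoor criterion.

No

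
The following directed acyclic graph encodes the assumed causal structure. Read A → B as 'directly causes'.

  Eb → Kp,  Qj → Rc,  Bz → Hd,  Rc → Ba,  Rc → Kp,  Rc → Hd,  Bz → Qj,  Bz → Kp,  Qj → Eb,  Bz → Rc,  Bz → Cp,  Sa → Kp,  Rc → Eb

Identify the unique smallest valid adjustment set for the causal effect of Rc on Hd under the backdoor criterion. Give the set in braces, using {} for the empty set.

Variables eligible for adjustment (non-descendants of Rc, excluding Rc and Hd): {Bz, Cp, Qj, Sa}.
Backdoor paths from Rc to Hd:
  P1: Rc <- Bz -> Hd
  P2: Rc <- Qj <- Bz -> Hd
  P3: Rc <- Qj -> Eb -> Kp <- Bz -> Hd
The empty set is not sufficient: P1 (Rc <- Bz -> Hd) has no collider blocking it and no conditioned non-collider, so it is open.
Try {Bz}:
  P1: blocked at fork node Bz ∈ conditioning set.
  P2: blocked at fork node Bz ∈ conditioning set.
  P3: blocked at collider Kp (neither it nor any descendant is in the conditioning set).
{Bz} contains no descendant of Rc and blocks every backdoor path.
No other singleton works — e.g. {Qj} leaves P1 open — so {Bz} is the unique smallest valid adjustment set.

{Bz}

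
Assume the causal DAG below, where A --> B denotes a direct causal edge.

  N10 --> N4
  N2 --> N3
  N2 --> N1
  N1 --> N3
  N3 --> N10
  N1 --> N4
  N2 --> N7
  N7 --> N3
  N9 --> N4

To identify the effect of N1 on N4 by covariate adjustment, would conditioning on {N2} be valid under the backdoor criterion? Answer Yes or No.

Yes

Backdoor paths from N1 to N4 (paths whose first edge points into N1):
  P1: N1 <- N2 -> N7 -> N3 -> N10 -> N4
  P2: N1 <- N2 -> N3 -> N10 -> N4
Condition 1 (no descendant of N1 in the set): holds — descendants of N1 are {N10, N3, N4}; none are in {N2}.
Condition 2 (every backdoor path blocked by {N2}):
  P1: blocked at fork node N2 ∈ conditioning set.
  P2: blocked at fork node N2 ∈ conditioning set.
{N2} satisfies the backdoor criterion.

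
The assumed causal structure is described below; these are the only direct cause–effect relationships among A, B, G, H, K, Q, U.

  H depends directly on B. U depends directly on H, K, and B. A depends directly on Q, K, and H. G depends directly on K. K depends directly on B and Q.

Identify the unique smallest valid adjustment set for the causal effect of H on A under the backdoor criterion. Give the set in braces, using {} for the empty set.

{B}

Variables eligible for adjustment (non-descendants of H, excluding H and A): {B, G, K, Q}.
Backdoor paths from H to A:
  P1: H <- B -> K <- Q -> A
  P2: H <- B -> K -> A
  P3: H <- B -> U <- K <- Q -> A
  P4: H <- B -> U <- K -> A
The empty set is not sufficient: P2 (H <- B -> K -> A) has no collider blocking it and no conditioned non-collider, so it is open.
Try {B}:
  P1: blocked at fork node B ∈ conditioning set.
  P2: blocked at fork node B ∈ conditioning set.
  P3: blocked at fork node B ∈ conditioning set.
  P4: blocked at fork node B ∈ conditioning set.
{B} contains no descendant of H and blocks every backdoor path.
No other singleton works — e.g. {Q} leaves P2 open — so {B} is the unique smallest valid adjustment set.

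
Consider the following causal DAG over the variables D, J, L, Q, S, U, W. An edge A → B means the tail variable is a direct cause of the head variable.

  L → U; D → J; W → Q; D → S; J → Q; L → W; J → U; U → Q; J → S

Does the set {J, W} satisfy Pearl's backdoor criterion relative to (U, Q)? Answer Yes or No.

Yes

Backdoor paths from U to Q (paths whose first edge points into U):
  P1: U <- L -> W -> Q
  P2: U <- J -> Q
Condition 1 (no descendant of U in the set): holds — descendants of U are {Q}; none are in {J, W}.
Condition 2 (every backdoor path blocked by {J, W}):
  P1: blocked at chain node W ∈ conditioning set.
  P2: blocked at fork node J ∈ conditioning set.
{J, W} satisfies the backdoor criterion.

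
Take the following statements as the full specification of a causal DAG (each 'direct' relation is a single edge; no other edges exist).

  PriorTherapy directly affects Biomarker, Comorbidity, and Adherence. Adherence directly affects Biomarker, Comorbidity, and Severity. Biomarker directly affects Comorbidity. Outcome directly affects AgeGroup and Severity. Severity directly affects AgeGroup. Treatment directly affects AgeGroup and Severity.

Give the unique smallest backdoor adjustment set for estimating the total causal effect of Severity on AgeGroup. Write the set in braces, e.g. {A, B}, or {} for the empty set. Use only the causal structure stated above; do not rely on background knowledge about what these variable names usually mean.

{Outcome, Treatment}

Variables eligible for adjustment (non-descendants of Severity, excluding Severity and AgeGroup): {Adherence, Biomarker, Comorbidity, Outcome, PriorTherapy, Treatment}.
Backdoor paths from Severity to AgeGroup:
  P1: Severity <- Treatment -> AgeGroup
  P2: Severity <- Outcome -> AgeGroup
The empty set is not sufficient: P1 (Severity <- Treatment -> AgeGroup) has no collider blocking it and no conditioned non-collider, so it is open.
Try {Outcome, Treatment}:
  P1: blocked at fork node Treatment ∈ conditioning set.
  P2: blocked at fork node Outcome ∈ conditioning set.
{Outcome, Treatment} contains no descendant of Severity and blocks every backdoor path.
Every element of {Outcome, Treatment} is needed (dropping Outcome leaves P2 open; dropping Treatment leaves P1 open), so no proper subset is valid.
Among all size-2 subsets of the eligible variables, only {Outcome, Treatment} blocks every backdoor path, so it is the unique smallest valid adjustment set.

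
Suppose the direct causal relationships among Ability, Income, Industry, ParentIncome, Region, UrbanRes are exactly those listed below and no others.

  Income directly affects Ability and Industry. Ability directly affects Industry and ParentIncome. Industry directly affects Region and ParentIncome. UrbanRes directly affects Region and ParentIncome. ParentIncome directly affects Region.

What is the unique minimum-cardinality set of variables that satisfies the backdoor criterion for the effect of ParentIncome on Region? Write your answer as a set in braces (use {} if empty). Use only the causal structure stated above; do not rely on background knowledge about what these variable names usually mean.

{Industry, UrbanRes}

Variables eligible for adjustment (non-descendants of ParentIncome, excluding ParentIncome and Region): {Ability, Income, Industry, UrbanRes}.
Backdoor paths from ParentIncome to Region:
  P1: ParentIncome <- Ability <- Income -> Industry -> Region
  P2: ParentIncome <- Ability -> Industry -> Region
  P3: ParentIncome <- Industry -> Region
  P4: ParentIncome <- UrbanRes -> Region
The empty set is not sufficient: P1 (ParentIncome <- Ability <- Income -> Industry -> Region) has no collider blocking it and no conditioned non-collider, so it is open.
Try {Industry, UrbanRes}:
  P1: blocked at chain node Industry ∈ conditioning set.
  P2: blocked at chain node Industry ∈ conditioning set.
  P3: blocked at fork node Industry ∈ conditioning set.
  P4: blocked at fork node UrbanRes ∈ conditioning set.
{Industry, UrbanRes} contains no descendant of ParentIncome and blocks every backdoor path.
Every element of {Industry, UrbanRes} is needed (dropping Industry leaves P1 open; dropping UrbanRes leaves P4 open), so no proper subset is valid.
Among all size-2 subsets of the eligible variables, only {Industry, UrbanRes} blocks every backdoor path, so it is the unique smallest valid adjustment set.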